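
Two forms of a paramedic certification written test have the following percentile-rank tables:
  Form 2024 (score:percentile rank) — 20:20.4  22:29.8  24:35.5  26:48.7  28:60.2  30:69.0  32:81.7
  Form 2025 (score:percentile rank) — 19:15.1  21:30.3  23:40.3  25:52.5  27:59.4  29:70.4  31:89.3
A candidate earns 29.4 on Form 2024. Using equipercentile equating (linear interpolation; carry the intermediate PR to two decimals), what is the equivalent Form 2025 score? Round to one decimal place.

28.3

PR of 29.4 on Form 2024: 60.2 + (29.4 − 28)/(30 − 28) × (69.0 − 60.2) = 66.36
On Form 2025, PR 66.36 falls between score 27 (PR 59.4) and 29 (PR 70.4).
Interpolate: 27 + (66.36 − 59.4)/(70.4 − 59.4) × (29 − 27) = 28.3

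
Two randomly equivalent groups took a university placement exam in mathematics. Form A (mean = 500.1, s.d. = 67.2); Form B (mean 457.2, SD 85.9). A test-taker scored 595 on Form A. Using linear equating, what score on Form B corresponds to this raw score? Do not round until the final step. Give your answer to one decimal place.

Linear equating: y = (SD_Y/SD_X)(x − M_X) + M_Y
y = (85.9/67.2)(595 − 500.1) + 457.2
y = 1.278274 × 94.9 + 457.2 = 121.3082 + 457.2 = 578.5

578.5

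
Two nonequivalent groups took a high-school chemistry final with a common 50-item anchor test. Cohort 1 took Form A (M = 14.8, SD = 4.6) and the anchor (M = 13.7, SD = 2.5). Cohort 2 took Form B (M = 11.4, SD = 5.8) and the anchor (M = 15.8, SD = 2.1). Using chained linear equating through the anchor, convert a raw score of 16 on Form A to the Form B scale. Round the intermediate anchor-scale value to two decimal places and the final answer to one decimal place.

7.4

Form A → anchor (Cohort 1): v = (2.5/4.6)(16 − 14.8) + 13.7 = 14.35
anchor → Form B (Cohort 2): y = (5.8/2.1)(14.35 − 15.8) + 11.4 = 7.4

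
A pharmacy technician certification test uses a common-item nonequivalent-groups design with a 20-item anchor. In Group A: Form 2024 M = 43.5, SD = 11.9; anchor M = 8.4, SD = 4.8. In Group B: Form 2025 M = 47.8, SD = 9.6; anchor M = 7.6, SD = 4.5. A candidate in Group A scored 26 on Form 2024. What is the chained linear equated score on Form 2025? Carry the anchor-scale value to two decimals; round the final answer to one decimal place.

Form 2024 → anchor (Group A): v = (4.8/11.9)(26 − 43.5) + 8.4 = 1.34
anchor → Form 2025 (Group B): y = (9.6/4.5)(1.34 − 7.6) + 47.8 = 34.4

34.4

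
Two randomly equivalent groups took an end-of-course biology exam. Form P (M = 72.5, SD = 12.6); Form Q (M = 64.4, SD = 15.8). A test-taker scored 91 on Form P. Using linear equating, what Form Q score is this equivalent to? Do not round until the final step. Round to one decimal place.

Linear equating: y = (SD_Y/SD_X)(x − M_X) + M_Y
y = (15.8/12.6)(91 − 72.5) + 64.4
y = 1.253968 × 18.5 + 64.4 = 23.1984 + 64.4 = 87.6

87.6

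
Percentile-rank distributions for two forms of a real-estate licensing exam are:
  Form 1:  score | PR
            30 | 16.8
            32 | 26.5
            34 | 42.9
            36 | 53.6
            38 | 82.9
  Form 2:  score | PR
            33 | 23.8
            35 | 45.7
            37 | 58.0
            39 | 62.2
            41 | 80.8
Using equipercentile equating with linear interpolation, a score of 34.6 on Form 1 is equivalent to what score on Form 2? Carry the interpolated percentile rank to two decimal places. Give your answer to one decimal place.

35.1

PR of 34.6 on Form 1: 42.9 + (34.6 − 34)/(36 − 34) × (53.6 − 42.9) = 46.11
On Form 2, PR 46.11 falls between score 35 (PR 45.7) and 37 (PR 58.0).
Interpolate: 35 + (46.11 − 45.7)/(58.0 − 45.7) × (37 − 35) = 35.1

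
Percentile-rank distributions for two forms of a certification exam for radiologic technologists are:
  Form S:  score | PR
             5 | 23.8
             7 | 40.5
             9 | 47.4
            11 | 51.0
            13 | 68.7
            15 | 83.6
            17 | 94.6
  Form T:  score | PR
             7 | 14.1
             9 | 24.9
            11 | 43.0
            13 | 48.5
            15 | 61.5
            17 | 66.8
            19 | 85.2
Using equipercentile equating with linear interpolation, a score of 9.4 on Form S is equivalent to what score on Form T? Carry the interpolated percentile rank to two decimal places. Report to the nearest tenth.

12.9

PR of 9.4 on Form S: 47.4 + (9.4 − 9)/(11 − 9) × (51.0 − 47.4) = 48.12
On Form T, PR 48.12 falls between score 11 (PR 43.0) and 13 (PR 48.5).
Interpolate: 11 + (48.12 − 43.0)/(48.5 − 43.0) × (13 − 11) = 12.9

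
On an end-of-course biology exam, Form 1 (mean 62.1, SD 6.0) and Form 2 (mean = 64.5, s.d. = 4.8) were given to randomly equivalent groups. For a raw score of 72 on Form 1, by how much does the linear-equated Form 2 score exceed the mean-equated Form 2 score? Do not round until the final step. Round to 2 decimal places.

-1.98

Mean-equated: 72 + (64.5 − 62.1) = 74.40
Linear-equated: (4.8/6.0)(72 − 62.1) + 64.5 = 72.420
Difference = 72.420 − 74.40 = -1.98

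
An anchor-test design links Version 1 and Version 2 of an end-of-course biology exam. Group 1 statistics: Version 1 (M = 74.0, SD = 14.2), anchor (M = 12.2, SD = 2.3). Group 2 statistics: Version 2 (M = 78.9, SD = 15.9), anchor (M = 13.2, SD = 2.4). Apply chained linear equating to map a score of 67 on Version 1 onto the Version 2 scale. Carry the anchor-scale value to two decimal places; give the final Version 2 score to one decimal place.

Version 1 → anchor (Group 1): v = (2.3/14.2)(67 − 74.0) + 12.2 = 11.07
anchor → Version 2 (Group 2): y = (15.9/2.4)(11.07 − 13.2) + 78.9 = 64.8

64.8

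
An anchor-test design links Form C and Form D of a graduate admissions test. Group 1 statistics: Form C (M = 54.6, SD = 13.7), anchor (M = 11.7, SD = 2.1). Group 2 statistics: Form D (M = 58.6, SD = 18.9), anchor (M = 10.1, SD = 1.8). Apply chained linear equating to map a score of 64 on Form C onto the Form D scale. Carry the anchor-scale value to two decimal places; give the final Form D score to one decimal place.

Form C → anchor (Group 1): v = (2.1/13.7)(64 − 54.6) + 11.7 = 13.14
anchor → Form D (Group 2): y = (18.9/1.8)(13.14 − 10.1) + 58.6 = 90.5

90.5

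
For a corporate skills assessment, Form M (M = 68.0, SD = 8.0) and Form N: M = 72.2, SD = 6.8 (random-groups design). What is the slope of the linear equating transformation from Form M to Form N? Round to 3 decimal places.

A = SD_Y / SD_X = 6.8 / 8.0 = 0.850

0.850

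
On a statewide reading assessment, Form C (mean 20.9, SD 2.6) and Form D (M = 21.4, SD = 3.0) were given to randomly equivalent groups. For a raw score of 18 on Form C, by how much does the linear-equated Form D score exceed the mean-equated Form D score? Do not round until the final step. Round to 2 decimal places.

Mean-equated: 18 + (21.4 − 20.9) = 18.50
Linear-equated: (3.0/2.6)(18 − 20.9) + 21.4 = 18.054
Difference = 18.054 − 18.50 = -0.45

-0.45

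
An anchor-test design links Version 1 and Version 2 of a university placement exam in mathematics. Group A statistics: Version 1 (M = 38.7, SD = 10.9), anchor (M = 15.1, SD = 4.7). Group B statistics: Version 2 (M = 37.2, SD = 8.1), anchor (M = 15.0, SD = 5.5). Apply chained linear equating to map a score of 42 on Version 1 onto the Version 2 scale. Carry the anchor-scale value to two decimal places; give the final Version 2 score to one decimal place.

Version 1 → anchor (Group A): v = (4.7/10.9)(42 − 38.7) + 15.1 = 16.52
anchor → Version 2 (Group B): y = (8.1/5.5)(16.52 − 15.0) + 37.2 = 39.4

39.4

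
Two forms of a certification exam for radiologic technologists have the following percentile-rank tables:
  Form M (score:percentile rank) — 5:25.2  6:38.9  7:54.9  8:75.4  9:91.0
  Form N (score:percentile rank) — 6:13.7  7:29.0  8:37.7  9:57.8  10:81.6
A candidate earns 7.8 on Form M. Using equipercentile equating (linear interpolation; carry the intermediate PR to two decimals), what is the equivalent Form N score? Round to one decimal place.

9.6

PR of 7.8 on Form M: 54.9 + (7.8 − 7)/(8 − 7) × (75.4 − 54.9) = 71.30
On Form N, PR 71.30 falls between score 9 (PR 57.8) and 10 (PR 81.6).
Interpolate: 9 + (71.30 − 57.8)/(81.6 − 57.8) × (10 − 9) = 9.6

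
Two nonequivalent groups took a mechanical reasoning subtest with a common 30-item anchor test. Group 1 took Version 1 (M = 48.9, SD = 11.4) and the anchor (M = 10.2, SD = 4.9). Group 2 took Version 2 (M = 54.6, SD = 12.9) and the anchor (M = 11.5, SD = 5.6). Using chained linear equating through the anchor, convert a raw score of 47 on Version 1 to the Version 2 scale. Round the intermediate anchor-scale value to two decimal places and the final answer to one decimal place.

Version 1 → anchor (Group 1): v = (4.9/11.4)(47 − 48.9) + 10.2 = 9.38
anchor → Version 2 (Group 2): y = (12.9/5.6)(9.38 − 11.5) + 54.6 = 49.7

49.7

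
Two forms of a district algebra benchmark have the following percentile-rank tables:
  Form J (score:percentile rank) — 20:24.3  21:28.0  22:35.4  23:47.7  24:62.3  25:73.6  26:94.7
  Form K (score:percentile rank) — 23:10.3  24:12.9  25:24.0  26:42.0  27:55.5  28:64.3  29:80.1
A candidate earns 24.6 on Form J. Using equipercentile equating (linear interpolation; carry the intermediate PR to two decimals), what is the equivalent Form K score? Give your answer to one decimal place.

28.3

PR of 24.6 on Form J: 62.3 + (24.6 − 24)/(25 − 24) × (73.6 − 62.3) = 69.08
On Form K, PR 69.08 falls between score 28 (PR 64.3) and 29 (PR 80.1).
Interpolate: 28 + (69.08 − 64.3)/(80.1 − 64.3) × (29 − 28) = 28.3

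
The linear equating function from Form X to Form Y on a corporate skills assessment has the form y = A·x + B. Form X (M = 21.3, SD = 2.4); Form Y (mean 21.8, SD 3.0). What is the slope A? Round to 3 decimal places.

1.250

A = SD_Y / SD_X = 3.0 / 2.4 = 1.250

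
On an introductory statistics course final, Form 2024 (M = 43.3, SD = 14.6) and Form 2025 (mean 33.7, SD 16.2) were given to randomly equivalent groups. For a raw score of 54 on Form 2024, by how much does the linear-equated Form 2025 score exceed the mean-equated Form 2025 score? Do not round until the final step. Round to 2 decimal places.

1.17

Mean-equated: 54 + (33.7 − 43.3) = 44.40
Linear-equated: (16.2/14.6)(54 − 43.3) + 33.7 = 45.573
Difference = 45.573 − 44.40 = 1.17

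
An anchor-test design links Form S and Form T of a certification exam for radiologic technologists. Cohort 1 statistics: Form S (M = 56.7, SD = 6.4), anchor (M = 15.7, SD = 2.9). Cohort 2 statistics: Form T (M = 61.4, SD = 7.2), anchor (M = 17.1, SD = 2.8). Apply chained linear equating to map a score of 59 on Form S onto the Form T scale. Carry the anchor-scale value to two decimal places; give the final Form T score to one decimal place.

Form S → anchor (Cohort 1): v = (2.9/6.4)(59 − 56.7) + 15.7 = 16.74
anchor → Form T (Cohort 2): y = (7.2/2.8)(16.74 − 17.1) + 61.4 = 60.5

60.5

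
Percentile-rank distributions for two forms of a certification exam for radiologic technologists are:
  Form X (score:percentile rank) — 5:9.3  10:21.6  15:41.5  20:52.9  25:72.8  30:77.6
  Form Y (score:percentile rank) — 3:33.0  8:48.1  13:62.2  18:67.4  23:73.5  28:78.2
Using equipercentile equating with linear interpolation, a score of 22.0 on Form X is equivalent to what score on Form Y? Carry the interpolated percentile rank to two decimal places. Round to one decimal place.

PR of 22.0 on Form X: 52.9 + (22.0 − 20)/(25 − 20) × (72.8 − 52.9) = 60.86
On Form Y, PR 60.86 falls between score 8 (PR 48.1) and 13 (PR 62.2).
Interpolate: 8 + (60.86 − 48.1)/(62.2 − 48.1) × (13 − 8) = 12.5

12.5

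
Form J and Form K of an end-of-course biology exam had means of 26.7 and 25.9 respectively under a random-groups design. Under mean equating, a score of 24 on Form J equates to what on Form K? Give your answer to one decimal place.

Mean equating: y = x + (M_Y − M_X) = 24 + (25.9 − 26.7) = 23.2

23.2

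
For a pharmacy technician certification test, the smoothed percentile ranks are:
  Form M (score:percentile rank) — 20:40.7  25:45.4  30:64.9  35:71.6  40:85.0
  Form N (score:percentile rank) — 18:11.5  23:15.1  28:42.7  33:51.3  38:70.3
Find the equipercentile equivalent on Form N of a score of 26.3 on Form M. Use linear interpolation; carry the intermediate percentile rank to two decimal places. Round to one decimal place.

32.5

PR of 26.3 on Form M: 45.4 + (26.3 − 25)/(30 − 25) × (64.9 − 45.4) = 50.47
On Form N, PR 50.47 falls between score 28 (PR 42.7) and 33 (PR 51.3).
Interpolate: 28 + (50.47 − 42.7)/(51.3 − 42.7) × (33 − 28) = 32.5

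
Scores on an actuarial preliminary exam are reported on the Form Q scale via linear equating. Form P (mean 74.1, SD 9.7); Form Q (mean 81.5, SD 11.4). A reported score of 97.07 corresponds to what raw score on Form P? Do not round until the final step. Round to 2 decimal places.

Invert y = (SD_Y/SD_X)(x − M_X) + M_Y:
x = (SD_X/SD_Y)(y − M_Y) + M_X = (9.7/11.4)(97.07 − 81.5) + 74.1
x = 0.850877 × 15.570 + 74.1 = 87.35

87.35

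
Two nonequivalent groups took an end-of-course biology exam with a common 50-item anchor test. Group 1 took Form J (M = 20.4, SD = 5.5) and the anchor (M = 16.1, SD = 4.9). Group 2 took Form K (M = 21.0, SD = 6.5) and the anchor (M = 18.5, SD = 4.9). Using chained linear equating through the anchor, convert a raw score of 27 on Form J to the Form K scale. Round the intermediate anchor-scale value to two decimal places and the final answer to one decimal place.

25.6

Form J → anchor (Group 1): v = (4.9/5.5)(27 − 20.4) + 16.1 = 21.98
anchor → Form K (Group 2): y = (6.5/4.9)(21.98 − 18.5) + 21.0 = 25.6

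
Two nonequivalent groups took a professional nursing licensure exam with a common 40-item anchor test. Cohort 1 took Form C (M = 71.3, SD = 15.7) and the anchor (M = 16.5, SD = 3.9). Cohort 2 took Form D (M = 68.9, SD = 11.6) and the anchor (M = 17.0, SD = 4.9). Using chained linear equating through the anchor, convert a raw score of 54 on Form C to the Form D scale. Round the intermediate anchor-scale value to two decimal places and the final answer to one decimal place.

57.5

Form C → anchor (Cohort 1): v = (3.9/15.7)(54 − 71.3) + 16.5 = 12.20
anchor → Form D (Cohort 2): y = (11.6/4.9)(12.20 − 17.0) + 68.9 = 57.5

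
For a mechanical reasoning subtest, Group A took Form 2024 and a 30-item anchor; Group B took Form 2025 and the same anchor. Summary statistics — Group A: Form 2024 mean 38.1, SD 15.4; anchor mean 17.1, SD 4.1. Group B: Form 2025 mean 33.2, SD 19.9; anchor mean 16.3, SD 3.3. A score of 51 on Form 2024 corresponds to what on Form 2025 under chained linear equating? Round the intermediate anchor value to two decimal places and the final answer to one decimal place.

58.7

Form 2024 → anchor (Group A): v = (4.1/15.4)(51 − 38.1) + 17.1 = 20.53
anchor → Form 2025 (Group B): y = (19.9/3.3)(20.53 − 16.3) + 33.2 = 58.7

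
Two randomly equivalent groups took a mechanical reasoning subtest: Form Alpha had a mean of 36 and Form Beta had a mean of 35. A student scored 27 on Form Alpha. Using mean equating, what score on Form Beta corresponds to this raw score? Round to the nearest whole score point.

26

Mean equating: y = x + (M_Y − M_X) = 27 + (35 − 36) = 26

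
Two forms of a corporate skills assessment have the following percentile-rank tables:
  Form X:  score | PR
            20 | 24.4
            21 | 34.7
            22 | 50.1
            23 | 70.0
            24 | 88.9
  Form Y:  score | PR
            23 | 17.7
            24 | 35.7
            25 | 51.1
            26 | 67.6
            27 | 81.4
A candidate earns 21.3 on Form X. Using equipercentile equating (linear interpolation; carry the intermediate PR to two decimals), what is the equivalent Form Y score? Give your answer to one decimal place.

24.2

PR of 21.3 on Form X: 34.7 + (21.3 − 21)/(22 − 21) × (50.1 − 34.7) = 39.32
On Form Y, PR 39.32 falls between score 24 (PR 35.7) and 25 (PR 51.1).
Interpolate: 24 + (39.32 − 35.7)/(51.1 − 35.7) × (25 − 24) = 24.2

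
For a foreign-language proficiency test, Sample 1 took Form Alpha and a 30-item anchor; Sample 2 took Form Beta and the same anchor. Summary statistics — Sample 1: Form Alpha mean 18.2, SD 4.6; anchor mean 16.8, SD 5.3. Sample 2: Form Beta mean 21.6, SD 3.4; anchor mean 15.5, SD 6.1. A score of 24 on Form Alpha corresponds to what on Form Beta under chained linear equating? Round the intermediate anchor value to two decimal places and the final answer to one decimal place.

Form Alpha → anchor (Sample 1): v = (5.3/4.6)(24 − 18.2) + 16.8 = 23.48
anchor → Form Beta (Sample 2): y = (3.4/6.1)(23.48 − 15.5) + 21.6 = 26.0

26.0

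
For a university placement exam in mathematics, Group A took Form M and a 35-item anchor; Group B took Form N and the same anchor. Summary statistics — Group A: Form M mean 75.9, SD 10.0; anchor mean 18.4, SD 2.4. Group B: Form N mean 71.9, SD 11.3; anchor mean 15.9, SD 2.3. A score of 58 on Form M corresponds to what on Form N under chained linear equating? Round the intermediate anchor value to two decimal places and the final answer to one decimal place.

63.1

Form M → anchor (Group A): v = (2.4/10.0)(58 − 75.9) + 18.4 = 14.10
anchor → Form N (Group B): y = (11.3/2.3)(14.10 − 15.9) + 71.9 = 63.1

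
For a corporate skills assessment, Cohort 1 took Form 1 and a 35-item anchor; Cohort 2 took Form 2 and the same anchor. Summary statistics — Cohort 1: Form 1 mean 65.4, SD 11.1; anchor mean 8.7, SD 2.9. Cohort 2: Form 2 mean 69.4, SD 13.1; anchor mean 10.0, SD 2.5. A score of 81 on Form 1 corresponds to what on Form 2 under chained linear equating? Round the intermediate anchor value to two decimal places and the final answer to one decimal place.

84.0

Form 1 → anchor (Cohort 1): v = (2.9/11.1)(81 − 65.4) + 8.7 = 12.78
anchor → Form 2 (Cohort 2): y = (13.1/2.5)(12.78 − 10.0) + 69.4 = 84.0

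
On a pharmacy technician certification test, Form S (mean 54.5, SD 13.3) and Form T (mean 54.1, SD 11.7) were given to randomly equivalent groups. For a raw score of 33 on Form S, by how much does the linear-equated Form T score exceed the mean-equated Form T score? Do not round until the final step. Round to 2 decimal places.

2.59

Mean-equated: 33 + (54.1 − 54.5) = 32.60
Linear-equated: (11.7/13.3)(33 − 54.5) + 54.1 = 35.186
Difference = 35.186 − 32.60 = 2.59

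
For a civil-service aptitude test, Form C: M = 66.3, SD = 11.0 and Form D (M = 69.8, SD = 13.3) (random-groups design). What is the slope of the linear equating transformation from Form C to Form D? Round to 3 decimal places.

A = SD_Y / SD_X = 13.3 / 11.0 = 1.209

1.209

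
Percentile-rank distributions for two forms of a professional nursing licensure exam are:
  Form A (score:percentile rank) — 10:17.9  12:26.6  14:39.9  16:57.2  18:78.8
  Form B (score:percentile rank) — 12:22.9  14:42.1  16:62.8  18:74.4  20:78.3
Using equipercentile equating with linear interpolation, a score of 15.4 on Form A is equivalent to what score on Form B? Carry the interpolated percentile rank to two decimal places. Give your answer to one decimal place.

PR of 15.4 on Form A: 39.9 + (15.4 − 14)/(16 − 14) × (57.2 − 39.9) = 52.01
On Form B, PR 52.01 falls between score 14 (PR 42.1) and 16 (PR 62.8).
Interpolate: 14 + (52.01 − 42.1)/(62.8 − 42.1) × (16 − 14) = 15.0

15.0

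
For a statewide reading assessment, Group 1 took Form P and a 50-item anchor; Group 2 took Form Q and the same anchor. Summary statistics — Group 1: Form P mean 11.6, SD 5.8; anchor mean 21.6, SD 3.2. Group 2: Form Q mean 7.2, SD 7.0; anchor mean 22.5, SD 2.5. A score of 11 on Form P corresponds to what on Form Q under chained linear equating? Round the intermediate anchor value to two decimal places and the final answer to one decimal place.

3.8

Form P → anchor (Group 1): v = (3.2/5.8)(11 − 11.6) + 21.6 = 21.27
anchor → Form Q (Group 2): y = (7.0/2.5)(21.27 − 22.5) + 7.2 = 3.8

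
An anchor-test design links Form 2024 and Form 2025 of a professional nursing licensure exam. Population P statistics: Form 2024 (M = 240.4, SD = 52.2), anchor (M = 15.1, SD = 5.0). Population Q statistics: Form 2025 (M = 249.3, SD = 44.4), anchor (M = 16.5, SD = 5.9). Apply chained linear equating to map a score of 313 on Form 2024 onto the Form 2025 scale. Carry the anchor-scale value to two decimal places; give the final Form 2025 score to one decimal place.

291.1

Form 2024 → anchor (Population P): v = (5.0/52.2)(313 − 240.4) + 15.1 = 22.05
anchor → Form 2025 (Population Q): y = (44.4/5.9)(22.05 − 16.5) + 249.3 = 291.1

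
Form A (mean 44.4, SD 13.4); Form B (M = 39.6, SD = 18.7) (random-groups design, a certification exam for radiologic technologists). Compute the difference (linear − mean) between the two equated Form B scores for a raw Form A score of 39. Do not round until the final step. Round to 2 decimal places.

Mean-equated: 39 + (39.6 − 44.4) = 34.20
Linear-equated: (18.7/13.4)(39 − 44.4) + 39.6 = 32.064
Difference = 32.064 − 34.20 = -2.14

-2.14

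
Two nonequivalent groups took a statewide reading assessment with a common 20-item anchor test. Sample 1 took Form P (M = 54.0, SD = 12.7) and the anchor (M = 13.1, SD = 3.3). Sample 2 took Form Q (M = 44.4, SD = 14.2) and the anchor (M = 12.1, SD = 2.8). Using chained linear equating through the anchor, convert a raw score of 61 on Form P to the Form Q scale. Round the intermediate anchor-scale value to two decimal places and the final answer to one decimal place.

58.7

Form P → anchor (Sample 1): v = (3.3/12.7)(61 − 54.0) + 13.1 = 14.92
anchor → Form Q (Sample 2): y = (14.2/2.8)(14.92 − 12.1) + 44.4 = 58.7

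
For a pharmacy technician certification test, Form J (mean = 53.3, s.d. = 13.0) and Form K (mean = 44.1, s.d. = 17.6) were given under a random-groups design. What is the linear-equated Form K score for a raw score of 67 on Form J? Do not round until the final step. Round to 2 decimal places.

Linear equating: y = (SD_Y/SD_X)(x − M_X) + M_Y
y = (17.6/13.0)(67 − 53.3) + 44.1
y = 1.353846 × 13.7 + 44.1 = 18.5477 + 44.1 = 62.65

62.65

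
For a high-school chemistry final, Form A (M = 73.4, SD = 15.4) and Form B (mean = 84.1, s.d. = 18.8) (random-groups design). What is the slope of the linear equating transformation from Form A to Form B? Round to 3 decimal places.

A = SD_Y / SD_X = 18.8 / 15.4 = 1.221

1.221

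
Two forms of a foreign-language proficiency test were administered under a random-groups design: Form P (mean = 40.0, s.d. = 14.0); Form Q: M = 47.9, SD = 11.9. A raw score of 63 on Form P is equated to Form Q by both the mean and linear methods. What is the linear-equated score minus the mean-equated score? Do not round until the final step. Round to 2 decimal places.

Mean-equated: 63 + (47.9 − 40.0) = 70.90
Linear-equated: (11.9/14.0)(63 − 40.0) + 47.9 = 67.450
Difference = 67.450 − 70.90 = -3.45

-3.45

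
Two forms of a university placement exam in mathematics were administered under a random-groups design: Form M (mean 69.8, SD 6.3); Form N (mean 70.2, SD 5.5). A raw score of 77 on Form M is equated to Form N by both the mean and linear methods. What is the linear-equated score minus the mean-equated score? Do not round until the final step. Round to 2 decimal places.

Mean-equated: 77 + (70.2 − 69.8) = 77.40
Linear-equated: (5.5/6.3)(77 − 69.8) + 70.2 = 76.486
Difference = 76.486 − 77.40 = -0.91

-0.91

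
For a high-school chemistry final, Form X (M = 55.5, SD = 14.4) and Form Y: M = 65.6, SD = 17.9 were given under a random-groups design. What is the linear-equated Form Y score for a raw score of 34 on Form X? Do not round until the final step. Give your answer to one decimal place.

38.9

Linear equating: y = (SD_Y/SD_X)(x − M_X) + M_Y
y = (17.9/14.4)(34 − 55.5) + 65.6
y = 1.243056 × -21.5 + 65.6 = -26.7257 + 65.6 = 38.9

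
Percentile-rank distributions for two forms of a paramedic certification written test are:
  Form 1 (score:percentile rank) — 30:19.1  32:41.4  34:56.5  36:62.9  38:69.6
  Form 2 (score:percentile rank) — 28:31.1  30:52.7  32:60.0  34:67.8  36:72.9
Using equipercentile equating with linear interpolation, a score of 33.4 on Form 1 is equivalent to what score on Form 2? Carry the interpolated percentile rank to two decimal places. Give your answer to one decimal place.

PR of 33.4 on Form 1: 41.4 + (33.4 − 32)/(34 − 32) × (56.5 − 41.4) = 51.97
On Form 2, PR 51.97 falls between score 28 (PR 31.1) and 30 (PR 52.7).
Interpolate: 28 + (51.97 − 31.1)/(52.7 − 31.1) × (30 − 28) = 29.9

29.9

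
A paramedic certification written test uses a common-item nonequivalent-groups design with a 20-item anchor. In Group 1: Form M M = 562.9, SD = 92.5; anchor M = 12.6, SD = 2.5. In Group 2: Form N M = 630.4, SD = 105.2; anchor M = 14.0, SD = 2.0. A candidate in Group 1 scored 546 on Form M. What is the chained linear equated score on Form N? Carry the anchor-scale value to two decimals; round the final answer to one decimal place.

Form M → anchor (Group 1): v = (2.5/92.5)(546 − 562.9) + 12.6 = 12.14
anchor → Form N (Group 2): y = (105.2/2.0)(12.14 − 14.0) + 630.4 = 532.6

532.6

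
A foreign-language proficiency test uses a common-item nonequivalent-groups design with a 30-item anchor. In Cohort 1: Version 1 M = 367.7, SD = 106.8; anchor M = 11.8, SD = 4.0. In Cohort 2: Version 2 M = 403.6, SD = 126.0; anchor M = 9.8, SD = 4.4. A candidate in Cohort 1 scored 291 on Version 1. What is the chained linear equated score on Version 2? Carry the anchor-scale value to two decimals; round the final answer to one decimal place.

Version 1 → anchor (Cohort 1): v = (4.0/106.8)(291 − 367.7) + 11.8 = 8.93
anchor → Version 2 (Cohort 2): y = (126.0/4.4)(8.93 − 9.8) + 403.6 = 378.7

378.7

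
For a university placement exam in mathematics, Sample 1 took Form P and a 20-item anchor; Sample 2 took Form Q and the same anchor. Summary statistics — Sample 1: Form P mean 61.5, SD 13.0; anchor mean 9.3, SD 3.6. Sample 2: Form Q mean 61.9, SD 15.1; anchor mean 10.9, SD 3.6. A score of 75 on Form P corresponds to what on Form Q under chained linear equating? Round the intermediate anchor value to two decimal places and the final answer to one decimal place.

70.9

Form P → anchor (Sample 1): v = (3.6/13.0)(75 − 61.5) + 9.3 = 13.04
anchor → Form Q (Sample 2): y = (15.1/3.6)(13.04 − 10.9) + 61.9 = 70.9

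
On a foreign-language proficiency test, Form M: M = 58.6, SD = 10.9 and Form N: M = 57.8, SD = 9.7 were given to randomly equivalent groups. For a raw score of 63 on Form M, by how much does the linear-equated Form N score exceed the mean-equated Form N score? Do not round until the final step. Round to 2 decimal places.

-0.48

Mean-equated: 63 + (57.8 − 58.6) = 62.20
Linear-equated: (9.7/10.9)(63 − 58.6) + 57.8 = 61.716
Difference = 61.716 − 62.20 = -0.48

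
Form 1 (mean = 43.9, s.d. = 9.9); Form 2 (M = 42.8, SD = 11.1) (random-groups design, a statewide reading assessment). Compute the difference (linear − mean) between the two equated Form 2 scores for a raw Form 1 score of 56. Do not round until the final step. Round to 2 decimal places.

1.47

Mean-equated: 56 + (42.8 − 43.9) = 54.90
Linear-equated: (11.1/9.9)(56 − 43.9) + 42.8 = 56.367
Difference = 56.367 − 54.90 = 1.47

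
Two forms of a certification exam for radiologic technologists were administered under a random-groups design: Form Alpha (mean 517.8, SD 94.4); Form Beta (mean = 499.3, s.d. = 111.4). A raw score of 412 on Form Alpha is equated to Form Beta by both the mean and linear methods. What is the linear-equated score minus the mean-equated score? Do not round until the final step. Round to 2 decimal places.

-19.05

Mean-equated: 412 + (499.3 − 517.8) = 393.50
Linear-equated: (111.4/94.4)(412 − 517.8) + 499.3 = 374.447
Difference = 374.447 − 393.50 = -19.05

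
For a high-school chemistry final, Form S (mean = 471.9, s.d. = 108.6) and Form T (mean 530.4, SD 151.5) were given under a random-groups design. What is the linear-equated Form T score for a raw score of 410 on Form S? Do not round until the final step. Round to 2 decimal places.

444.05

Linear equating: y = (SD_Y/SD_X)(x − M_X) + M_Y
y = (151.5/108.6)(410 − 471.9) + 530.4
y = 1.395028 × -61.9 + 530.4 = -86.3522 + 530.4 = 444.05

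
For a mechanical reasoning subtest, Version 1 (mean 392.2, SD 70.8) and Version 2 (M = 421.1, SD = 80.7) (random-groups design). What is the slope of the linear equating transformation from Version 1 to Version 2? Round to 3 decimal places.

A = SD_Y / SD_X = 80.7 / 70.8 = 1.140

1.140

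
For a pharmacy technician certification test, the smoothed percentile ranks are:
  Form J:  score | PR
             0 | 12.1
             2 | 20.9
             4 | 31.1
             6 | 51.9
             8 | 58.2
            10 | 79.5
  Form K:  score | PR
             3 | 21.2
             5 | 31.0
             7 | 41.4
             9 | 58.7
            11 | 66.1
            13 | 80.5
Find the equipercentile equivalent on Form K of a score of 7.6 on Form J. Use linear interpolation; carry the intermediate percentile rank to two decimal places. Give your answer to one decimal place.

PR of 7.6 on Form J: 51.9 + (7.6 − 6)/(8 − 6) × (58.2 − 51.9) = 56.94
On Form K, PR 56.94 falls between score 7 (PR 41.4) and 9 (PR 58.7).
Interpolate: 7 + (56.94 − 41.4)/(58.7 − 41.4) × (9 − 7) = 8.8

8.8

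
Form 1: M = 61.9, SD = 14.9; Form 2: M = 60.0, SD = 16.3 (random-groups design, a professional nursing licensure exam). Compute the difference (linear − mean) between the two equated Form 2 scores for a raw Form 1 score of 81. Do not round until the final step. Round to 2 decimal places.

1.79

Mean-equated: 81 + (60.0 − 61.9) = 79.10
Linear-equated: (16.3/14.9)(81 − 61.9) + 60.0 = 80.895
Difference = 80.895 − 79.10 = 1.79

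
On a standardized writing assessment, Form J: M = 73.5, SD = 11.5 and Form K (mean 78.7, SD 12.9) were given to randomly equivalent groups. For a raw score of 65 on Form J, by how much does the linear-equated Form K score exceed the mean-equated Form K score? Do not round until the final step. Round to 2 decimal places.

Mean-equated: 65 + (78.7 − 73.5) = 70.20
Linear-equated: (12.9/11.5)(65 − 73.5) + 78.7 = 69.165
Difference = 69.165 − 70.20 = -1.03

-1.03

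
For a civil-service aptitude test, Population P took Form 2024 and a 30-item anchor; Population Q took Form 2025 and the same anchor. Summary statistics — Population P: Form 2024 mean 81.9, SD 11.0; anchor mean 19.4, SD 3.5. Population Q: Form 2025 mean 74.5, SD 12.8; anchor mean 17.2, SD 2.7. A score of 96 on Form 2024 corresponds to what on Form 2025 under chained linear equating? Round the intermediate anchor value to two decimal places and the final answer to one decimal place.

Form 2024 → anchor (Population P): v = (3.5/11.0)(96 − 81.9) + 19.4 = 23.89
anchor → Form 2025 (Population Q): y = (12.8/2.7)(23.89 − 17.2) + 74.5 = 106.2

106.2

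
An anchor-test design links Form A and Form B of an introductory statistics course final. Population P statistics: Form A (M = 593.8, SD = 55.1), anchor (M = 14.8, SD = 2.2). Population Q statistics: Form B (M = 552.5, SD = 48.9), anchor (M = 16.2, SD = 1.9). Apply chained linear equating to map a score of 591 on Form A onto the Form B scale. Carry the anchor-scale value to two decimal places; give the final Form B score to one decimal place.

513.6

Form A → anchor (Population P): v = (2.2/55.1)(591 − 593.8) + 14.8 = 14.69
anchor → Form B (Population Q): y = (48.9/1.9)(14.69 − 16.2) + 552.5 = 513.6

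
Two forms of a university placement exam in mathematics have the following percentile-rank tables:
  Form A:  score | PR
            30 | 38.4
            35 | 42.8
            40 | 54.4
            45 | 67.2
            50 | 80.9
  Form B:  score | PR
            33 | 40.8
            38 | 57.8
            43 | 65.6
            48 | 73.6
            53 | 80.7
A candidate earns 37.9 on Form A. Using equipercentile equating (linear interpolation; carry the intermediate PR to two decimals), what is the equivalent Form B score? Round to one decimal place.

PR of 37.9 on Form A: 42.8 + (37.9 − 35)/(40 − 35) × (54.4 − 42.8) = 49.53
On Form B, PR 49.53 falls between score 33 (PR 40.8) and 38 (PR 57.8).
Interpolate: 33 + (49.53 − 40.8)/(57.8 − 40.8) × (38 − 33) = 35.6

35.6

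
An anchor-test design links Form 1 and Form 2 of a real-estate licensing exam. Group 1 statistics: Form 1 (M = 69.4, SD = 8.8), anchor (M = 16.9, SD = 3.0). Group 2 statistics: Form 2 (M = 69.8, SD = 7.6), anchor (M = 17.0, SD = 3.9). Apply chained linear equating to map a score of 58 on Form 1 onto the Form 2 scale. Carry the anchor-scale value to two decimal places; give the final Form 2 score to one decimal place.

Form 1 → anchor (Group 1): v = (3.0/8.8)(58 − 69.4) + 16.9 = 13.01
anchor → Form 2 (Group 2): y = (7.6/3.9)(13.01 − 17.0) + 69.8 = 62.0

62.0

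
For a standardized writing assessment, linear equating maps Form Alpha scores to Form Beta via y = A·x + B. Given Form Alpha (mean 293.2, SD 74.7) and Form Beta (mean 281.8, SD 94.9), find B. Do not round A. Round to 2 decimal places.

-90.69

A = SD_Y / SD_X = 94.9 / 74.7 = 1.270415
B = M_Y − A·M_X = 281.8 − 1.270415 × 293.2 = -90.69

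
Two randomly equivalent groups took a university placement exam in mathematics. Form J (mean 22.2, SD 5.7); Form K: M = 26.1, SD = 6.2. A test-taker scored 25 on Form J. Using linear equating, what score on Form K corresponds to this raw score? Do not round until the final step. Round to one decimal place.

29.1

Linear equating: y = (SD_Y/SD_X)(x − M_X) + M_Y
y = (6.2/5.7)(25 − 22.2) + 26.1
y = 1.087719 × 2.8 + 26.1 = 3.0456 + 26.1 = 29.1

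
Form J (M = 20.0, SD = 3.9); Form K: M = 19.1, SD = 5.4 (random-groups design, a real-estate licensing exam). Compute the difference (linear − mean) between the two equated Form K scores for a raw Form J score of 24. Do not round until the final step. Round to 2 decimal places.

Mean-equated: 24 + (19.1 − 20.0) = 23.10
Linear-equated: (5.4/3.9)(24 − 20.0) + 19.1 = 24.638
Difference = 24.638 − 23.10 = 1.54

1.54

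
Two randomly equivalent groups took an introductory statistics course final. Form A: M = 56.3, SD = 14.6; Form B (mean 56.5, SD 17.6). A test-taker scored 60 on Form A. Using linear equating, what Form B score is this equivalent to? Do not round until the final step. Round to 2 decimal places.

Linear equating: y = (SD_Y/SD_X)(x − M_X) + M_Y
y = (17.6/14.6)(60 − 56.3) + 56.5
y = 1.205479 × 3.7 + 56.5 = 4.4603 + 56.5 = 60.96

60.96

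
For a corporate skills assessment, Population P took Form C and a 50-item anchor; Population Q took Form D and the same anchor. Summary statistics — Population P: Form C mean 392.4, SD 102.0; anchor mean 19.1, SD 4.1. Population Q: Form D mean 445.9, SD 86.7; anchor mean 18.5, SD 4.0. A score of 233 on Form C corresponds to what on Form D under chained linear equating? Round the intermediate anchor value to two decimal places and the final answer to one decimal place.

Form C → anchor (Population P): v = (4.1/102.0)(233 − 392.4) + 19.1 = 12.69
anchor → Form D (Population Q): y = (86.7/4.0)(12.69 − 18.5) + 445.9 = 320.0

320.0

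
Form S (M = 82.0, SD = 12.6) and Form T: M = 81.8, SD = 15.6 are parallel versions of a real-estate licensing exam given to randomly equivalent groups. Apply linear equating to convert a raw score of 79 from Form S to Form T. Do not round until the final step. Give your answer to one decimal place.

Linear equating: y = (SD_Y/SD_X)(x − M_X) + M_Y
y = (15.6/12.6)(79 − 82.0) + 81.8
y = 1.238095 × -3.0 + 81.8 = -3.7143 + 81.8 = 78.1

78.1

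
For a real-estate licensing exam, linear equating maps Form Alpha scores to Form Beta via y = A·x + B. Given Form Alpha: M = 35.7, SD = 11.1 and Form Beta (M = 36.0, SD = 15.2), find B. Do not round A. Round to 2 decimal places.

-12.89

A = SD_Y / SD_X = 15.2 / 11.1 = 1.369369
B = M_Y − A·M_X = 36.0 − 1.369369 × 35.7 = -12.89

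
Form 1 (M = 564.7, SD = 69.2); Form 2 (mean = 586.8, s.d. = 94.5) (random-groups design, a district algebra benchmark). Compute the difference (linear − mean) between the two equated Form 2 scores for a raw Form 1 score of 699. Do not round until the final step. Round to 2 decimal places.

49.10

Mean-equated: 699 + (586.8 − 564.7) = 721.10
Linear-equated: (94.5/69.2)(699 − 564.7) + 586.8 = 770.201
Difference = 770.201 − 721.10 = 49.10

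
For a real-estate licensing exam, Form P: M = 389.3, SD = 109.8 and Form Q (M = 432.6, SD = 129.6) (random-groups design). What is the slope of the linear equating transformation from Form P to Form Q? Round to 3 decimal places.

A = SD_Y / SD_X = 129.6 / 109.8 = 1.180

1.180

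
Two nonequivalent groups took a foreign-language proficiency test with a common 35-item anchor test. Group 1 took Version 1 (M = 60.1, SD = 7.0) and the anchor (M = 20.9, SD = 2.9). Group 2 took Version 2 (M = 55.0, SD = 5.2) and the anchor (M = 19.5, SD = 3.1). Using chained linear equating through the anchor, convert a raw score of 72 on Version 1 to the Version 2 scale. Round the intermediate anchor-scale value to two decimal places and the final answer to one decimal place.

Version 1 → anchor (Group 1): v = (2.9/7.0)(72 − 60.1) + 20.9 = 25.83
anchor → Version 2 (Group 2): y = (5.2/3.1)(25.83 − 19.5) + 55.0 = 65.6

65.6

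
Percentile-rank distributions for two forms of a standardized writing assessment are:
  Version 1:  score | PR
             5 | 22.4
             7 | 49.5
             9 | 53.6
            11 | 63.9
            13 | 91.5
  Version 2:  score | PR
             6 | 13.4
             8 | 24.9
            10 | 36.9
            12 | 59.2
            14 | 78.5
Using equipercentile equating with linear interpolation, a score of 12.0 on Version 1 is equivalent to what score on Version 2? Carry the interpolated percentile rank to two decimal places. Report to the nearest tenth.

PR of 12.0 on Version 1: 63.9 + (12.0 − 11)/(13 − 11) × (91.5 − 63.9) = 77.70
On Version 2, PR 77.70 falls between score 12 (PR 59.2) and 14 (PR 78.5).
Interpolate: 12 + (77.70 − 59.2)/(78.5 − 59.2) × (14 − 12) = 13.9

13.9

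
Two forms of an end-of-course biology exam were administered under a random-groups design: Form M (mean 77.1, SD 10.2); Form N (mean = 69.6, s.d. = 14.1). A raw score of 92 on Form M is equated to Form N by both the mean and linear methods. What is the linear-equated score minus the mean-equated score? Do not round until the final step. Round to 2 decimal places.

Mean-equated: 92 + (69.6 − 77.1) = 84.50
Linear-equated: (14.1/10.2)(92 − 77.1) + 69.6 = 90.197
Difference = 90.197 − 84.50 = 5.70

5.70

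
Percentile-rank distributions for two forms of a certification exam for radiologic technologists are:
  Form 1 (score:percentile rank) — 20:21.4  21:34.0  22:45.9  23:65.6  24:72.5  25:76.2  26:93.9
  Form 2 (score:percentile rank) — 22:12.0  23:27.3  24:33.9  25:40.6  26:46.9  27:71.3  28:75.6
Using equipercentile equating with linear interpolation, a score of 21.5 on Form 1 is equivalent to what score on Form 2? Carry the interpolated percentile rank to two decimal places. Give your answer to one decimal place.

24.9

PR of 21.5 on Form 1: 34.0 + (21.5 − 21)/(22 − 21) × (45.9 − 34.0) = 39.95
On Form 2, PR 39.95 falls between score 24 (PR 33.9) and 25 (PR 40.6).
Interpolate: 24 + (39.95 − 33.9)/(40.6 − 33.9) × (25 − 24) = 24.9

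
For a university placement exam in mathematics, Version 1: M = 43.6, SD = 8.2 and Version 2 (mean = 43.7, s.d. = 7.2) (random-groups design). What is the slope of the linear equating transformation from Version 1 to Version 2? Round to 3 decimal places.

0.878

A = SD_Y / SD_X = 7.2 / 8.2 = 0.878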